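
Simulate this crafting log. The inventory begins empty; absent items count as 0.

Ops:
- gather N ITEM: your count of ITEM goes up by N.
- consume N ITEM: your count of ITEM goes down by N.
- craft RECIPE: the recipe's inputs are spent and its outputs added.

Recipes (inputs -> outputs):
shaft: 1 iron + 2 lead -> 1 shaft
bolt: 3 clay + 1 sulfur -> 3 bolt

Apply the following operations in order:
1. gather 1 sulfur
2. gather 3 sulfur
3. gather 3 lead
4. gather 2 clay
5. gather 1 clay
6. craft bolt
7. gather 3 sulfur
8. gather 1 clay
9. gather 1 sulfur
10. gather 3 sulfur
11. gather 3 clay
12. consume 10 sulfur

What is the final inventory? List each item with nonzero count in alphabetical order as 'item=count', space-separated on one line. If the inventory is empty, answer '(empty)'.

Answer: bolt=3 clay=4 lead=3

Derivation:
After 1 (gather 1 sulfur): sulfur=1
After 2 (gather 3 sulfur): sulfur=4
After 3 (gather 3 lead): lead=3 sulfur=4
After 4 (gather 2 clay): clay=2 lead=3 sulfur=4
After 5 (gather 1 clay): clay=3 lead=3 sulfur=4
After 6 (craft bolt): bolt=3 lead=3 sulfur=3
After 7 (gather 3 sulfur): bolt=3 lead=3 sulfur=6
After 8 (gather 1 clay): bolt=3 clay=1 lead=3 sulfur=6
After 9 (gather 1 sulfur): bolt=3 clay=1 lead=3 sulfur=7
After 10 (gather 3 sulfur): bolt=3 clay=1 lead=3 sulfur=10
After 11 (gather 3 clay): bolt=3 clay=4 lead=3 sulfur=10
After 12 (consume 10 sulfur): bolt=3 clay=4 lead=3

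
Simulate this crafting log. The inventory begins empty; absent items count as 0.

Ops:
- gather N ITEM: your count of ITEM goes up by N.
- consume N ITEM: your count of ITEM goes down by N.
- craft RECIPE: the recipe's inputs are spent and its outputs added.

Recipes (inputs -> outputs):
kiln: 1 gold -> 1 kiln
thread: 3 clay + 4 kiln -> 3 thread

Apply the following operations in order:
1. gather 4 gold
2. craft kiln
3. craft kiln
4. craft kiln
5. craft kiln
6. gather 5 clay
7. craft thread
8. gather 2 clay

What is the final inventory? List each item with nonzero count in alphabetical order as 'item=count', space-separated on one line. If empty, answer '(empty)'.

Answer: clay=4 thread=3

Derivation:
After 1 (gather 4 gold): gold=4
After 2 (craft kiln): gold=3 kiln=1
After 3 (craft kiln): gold=2 kiln=2
After 4 (craft kiln): gold=1 kiln=3
After 5 (craft kiln): kiln=4
After 6 (gather 5 clay): clay=5 kiln=4
After 7 (craft thread): clay=2 thread=3
After 8 (gather 2 clay): clay=4 thread=3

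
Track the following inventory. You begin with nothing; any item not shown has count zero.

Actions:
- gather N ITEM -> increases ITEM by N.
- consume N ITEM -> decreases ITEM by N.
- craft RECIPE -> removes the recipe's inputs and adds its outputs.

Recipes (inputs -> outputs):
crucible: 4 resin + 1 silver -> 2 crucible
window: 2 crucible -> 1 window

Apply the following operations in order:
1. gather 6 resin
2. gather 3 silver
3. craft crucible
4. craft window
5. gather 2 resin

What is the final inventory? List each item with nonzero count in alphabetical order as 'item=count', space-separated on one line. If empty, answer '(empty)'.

After 1 (gather 6 resin): resin=6
After 2 (gather 3 silver): resin=6 silver=3
After 3 (craft crucible): crucible=2 resin=2 silver=2
After 4 (craft window): resin=2 silver=2 window=1
After 5 (gather 2 resin): resin=4 silver=2 window=1

Answer: resin=4 silver=2 window=1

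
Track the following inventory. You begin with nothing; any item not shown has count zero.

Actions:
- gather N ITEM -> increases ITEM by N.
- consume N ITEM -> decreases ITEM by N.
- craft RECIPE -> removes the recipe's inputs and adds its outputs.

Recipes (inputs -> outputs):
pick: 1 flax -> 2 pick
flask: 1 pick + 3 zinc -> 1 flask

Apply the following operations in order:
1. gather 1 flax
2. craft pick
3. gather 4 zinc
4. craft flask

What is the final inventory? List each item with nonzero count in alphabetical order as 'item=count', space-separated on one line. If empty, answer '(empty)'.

After 1 (gather 1 flax): flax=1
After 2 (craft pick): pick=2
After 3 (gather 4 zinc): pick=2 zinc=4
After 4 (craft flask): flask=1 pick=1 zinc=1

Answer: flask=1 pick=1 zinc=1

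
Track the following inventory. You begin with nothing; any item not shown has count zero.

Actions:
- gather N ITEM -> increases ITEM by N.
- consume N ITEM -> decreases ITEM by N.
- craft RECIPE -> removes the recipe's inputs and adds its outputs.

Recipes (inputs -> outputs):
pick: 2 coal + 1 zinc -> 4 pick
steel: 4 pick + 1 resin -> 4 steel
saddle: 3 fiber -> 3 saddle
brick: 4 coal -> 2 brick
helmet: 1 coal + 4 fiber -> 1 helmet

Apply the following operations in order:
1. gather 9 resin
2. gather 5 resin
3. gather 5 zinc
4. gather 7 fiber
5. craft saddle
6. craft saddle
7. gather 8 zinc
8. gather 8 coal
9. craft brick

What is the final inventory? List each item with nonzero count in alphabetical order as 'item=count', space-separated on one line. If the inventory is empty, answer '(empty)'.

After 1 (gather 9 resin): resin=9
After 2 (gather 5 resin): resin=14
After 3 (gather 5 zinc): resin=14 zinc=5
After 4 (gather 7 fiber): fiber=7 resin=14 zinc=5
After 5 (craft saddle): fiber=4 resin=14 saddle=3 zinc=5
After 6 (craft saddle): fiber=1 resin=14 saddle=6 zinc=5
After 7 (gather 8 zinc): fiber=1 resin=14 saddle=6 zinc=13
After 8 (gather 8 coal): coal=8 fiber=1 resin=14 saddle=6 zinc=13
After 9 (craft brick): brick=2 coal=4 fiber=1 resin=14 saddle=6 zinc=13

Answer: brick=2 coal=4 fiber=1 resin=14 saddle=6 zinc=13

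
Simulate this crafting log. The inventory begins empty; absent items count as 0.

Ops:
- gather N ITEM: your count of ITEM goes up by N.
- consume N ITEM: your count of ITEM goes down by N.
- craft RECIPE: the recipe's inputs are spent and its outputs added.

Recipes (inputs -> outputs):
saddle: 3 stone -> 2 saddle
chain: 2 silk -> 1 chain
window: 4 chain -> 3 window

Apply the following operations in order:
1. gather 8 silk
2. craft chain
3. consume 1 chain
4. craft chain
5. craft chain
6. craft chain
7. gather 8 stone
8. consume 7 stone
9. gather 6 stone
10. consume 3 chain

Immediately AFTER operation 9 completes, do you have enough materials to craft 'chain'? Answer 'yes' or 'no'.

After 1 (gather 8 silk): silk=8
After 2 (craft chain): chain=1 silk=6
After 3 (consume 1 chain): silk=6
After 4 (craft chain): chain=1 silk=4
After 5 (craft chain): chain=2 silk=2
After 6 (craft chain): chain=3
After 7 (gather 8 stone): chain=3 stone=8
After 8 (consume 7 stone): chain=3 stone=1
After 9 (gather 6 stone): chain=3 stone=7

Answer: no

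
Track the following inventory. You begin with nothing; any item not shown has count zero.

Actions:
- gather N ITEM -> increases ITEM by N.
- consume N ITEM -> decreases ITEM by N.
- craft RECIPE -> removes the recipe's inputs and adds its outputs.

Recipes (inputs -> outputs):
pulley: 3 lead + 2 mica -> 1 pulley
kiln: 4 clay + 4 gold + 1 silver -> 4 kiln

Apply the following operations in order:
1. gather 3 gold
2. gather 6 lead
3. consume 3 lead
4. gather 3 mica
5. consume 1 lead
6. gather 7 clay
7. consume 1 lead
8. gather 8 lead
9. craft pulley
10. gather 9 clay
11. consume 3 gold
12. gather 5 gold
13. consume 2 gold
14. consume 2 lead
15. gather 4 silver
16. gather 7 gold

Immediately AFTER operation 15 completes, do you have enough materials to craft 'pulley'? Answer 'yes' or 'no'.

Answer: no

Derivation:
After 1 (gather 3 gold): gold=3
After 2 (gather 6 lead): gold=3 lead=6
After 3 (consume 3 lead): gold=3 lead=3
After 4 (gather 3 mica): gold=3 lead=3 mica=3
After 5 (consume 1 lead): gold=3 lead=2 mica=3
After 6 (gather 7 clay): clay=7 gold=3 lead=2 mica=3
After 7 (consume 1 lead): clay=7 gold=3 lead=1 mica=3
After 8 (gather 8 lead): clay=7 gold=3 lead=9 mica=3
After 9 (craft pulley): clay=7 gold=3 lead=6 mica=1 pulley=1
After 10 (gather 9 clay): clay=16 gold=3 lead=6 mica=1 pulley=1
After 11 (consume 3 gold): clay=16 lead=6 mica=1 pulley=1
After 12 (gather 5 gold): clay=16 gold=5 lead=6 mica=1 pulley=1
After 13 (consume 2 gold): clay=16 gold=3 lead=6 mica=1 pulley=1
After 14 (consume 2 lead): clay=16 gold=3 lead=4 mica=1 pulley=1
After 15 (gather 4 silver): clay=16 gold=3 lead=4 mica=1 pulley=1 silver=4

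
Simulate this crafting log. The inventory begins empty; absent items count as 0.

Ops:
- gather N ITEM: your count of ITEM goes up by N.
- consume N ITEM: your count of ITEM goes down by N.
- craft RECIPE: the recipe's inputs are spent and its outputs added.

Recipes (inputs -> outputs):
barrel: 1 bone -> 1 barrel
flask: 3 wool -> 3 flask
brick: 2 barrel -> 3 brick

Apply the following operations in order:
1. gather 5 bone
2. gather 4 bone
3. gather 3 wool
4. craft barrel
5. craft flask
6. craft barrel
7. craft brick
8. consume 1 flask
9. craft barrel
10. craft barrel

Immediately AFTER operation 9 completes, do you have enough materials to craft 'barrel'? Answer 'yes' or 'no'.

Answer: yes

Derivation:
After 1 (gather 5 bone): bone=5
After 2 (gather 4 bone): bone=9
After 3 (gather 3 wool): bone=9 wool=3
After 4 (craft barrel): barrel=1 bone=8 wool=3
After 5 (craft flask): barrel=1 bone=8 flask=3
After 6 (craft barrel): barrel=2 bone=7 flask=3
After 7 (craft brick): bone=7 brick=3 flask=3
After 8 (consume 1 flask): bone=7 brick=3 flask=2
After 9 (craft barrel): barrel=1 bone=6 brick=3 flask=2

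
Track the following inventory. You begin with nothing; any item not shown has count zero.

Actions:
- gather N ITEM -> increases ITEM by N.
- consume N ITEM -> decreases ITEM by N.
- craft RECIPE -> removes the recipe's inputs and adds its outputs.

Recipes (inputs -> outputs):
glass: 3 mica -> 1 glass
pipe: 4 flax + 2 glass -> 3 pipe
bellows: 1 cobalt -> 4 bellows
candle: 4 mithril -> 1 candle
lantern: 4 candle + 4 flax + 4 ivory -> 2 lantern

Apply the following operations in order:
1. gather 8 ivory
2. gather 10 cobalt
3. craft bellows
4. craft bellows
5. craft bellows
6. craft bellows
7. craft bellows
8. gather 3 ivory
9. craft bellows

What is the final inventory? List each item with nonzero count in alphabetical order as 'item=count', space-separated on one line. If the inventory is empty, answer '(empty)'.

After 1 (gather 8 ivory): ivory=8
After 2 (gather 10 cobalt): cobalt=10 ivory=8
After 3 (craft bellows): bellows=4 cobalt=9 ivory=8
After 4 (craft bellows): bellows=8 cobalt=8 ivory=8
After 5 (craft bellows): bellows=12 cobalt=7 ivory=8
After 6 (craft bellows): bellows=16 cobalt=6 ivory=8
After 7 (craft bellows): bellows=20 cobalt=5 ivory=8
After 8 (gather 3 ivory): bellows=20 cobalt=5 ivory=11
After 9 (craft bellows): bellows=24 cobalt=4 ivory=11

Answer: bellows=24 cobalt=4 ivory=11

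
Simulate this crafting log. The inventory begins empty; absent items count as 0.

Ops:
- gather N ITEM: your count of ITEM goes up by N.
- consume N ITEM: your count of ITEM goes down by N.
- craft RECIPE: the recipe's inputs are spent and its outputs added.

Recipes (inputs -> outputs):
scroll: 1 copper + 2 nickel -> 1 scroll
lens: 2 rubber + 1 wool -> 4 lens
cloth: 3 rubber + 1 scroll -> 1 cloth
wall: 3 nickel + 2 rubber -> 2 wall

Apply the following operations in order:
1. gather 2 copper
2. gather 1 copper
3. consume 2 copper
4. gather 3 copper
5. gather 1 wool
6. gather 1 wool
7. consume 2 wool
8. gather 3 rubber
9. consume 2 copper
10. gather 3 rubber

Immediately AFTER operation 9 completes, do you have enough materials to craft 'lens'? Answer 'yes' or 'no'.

Answer: no

Derivation:
After 1 (gather 2 copper): copper=2
After 2 (gather 1 copper): copper=3
After 3 (consume 2 copper): copper=1
After 4 (gather 3 copper): copper=4
After 5 (gather 1 wool): copper=4 wool=1
After 6 (gather 1 wool): copper=4 wool=2
After 7 (consume 2 wool): copper=4
After 8 (gather 3 rubber): copper=4 rubber=3
After 9 (consume 2 copper): copper=2 rubber=3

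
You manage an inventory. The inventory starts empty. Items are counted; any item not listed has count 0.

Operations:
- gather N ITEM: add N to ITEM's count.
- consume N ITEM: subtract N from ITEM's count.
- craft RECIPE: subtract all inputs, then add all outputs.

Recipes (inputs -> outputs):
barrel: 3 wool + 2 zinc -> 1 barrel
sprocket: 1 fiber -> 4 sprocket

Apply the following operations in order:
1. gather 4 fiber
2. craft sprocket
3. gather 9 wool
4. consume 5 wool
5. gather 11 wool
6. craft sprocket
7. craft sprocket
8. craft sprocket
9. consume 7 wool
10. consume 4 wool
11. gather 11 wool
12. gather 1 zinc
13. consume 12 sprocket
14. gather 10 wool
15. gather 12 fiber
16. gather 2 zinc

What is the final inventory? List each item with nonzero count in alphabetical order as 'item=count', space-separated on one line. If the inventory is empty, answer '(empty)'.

After 1 (gather 4 fiber): fiber=4
After 2 (craft sprocket): fiber=3 sprocket=4
After 3 (gather 9 wool): fiber=3 sprocket=4 wool=9
After 4 (consume 5 wool): fiber=3 sprocket=4 wool=4
After 5 (gather 11 wool): fiber=3 sprocket=4 wool=15
After 6 (craft sprocket): fiber=2 sprocket=8 wool=15
After 7 (craft sprocket): fiber=1 sprocket=12 wool=15
After 8 (craft sprocket): sprocket=16 wool=15
After 9 (consume 7 wool): sprocket=16 wool=8
After 10 (consume 4 wool): sprocket=16 wool=4
After 11 (gather 11 wool): sprocket=16 wool=15
After 12 (gather 1 zinc): sprocket=16 wool=15 zinc=1
After 13 (consume 12 sprocket): sprocket=4 wool=15 zinc=1
After 14 (gather 10 wool): sprocket=4 wool=25 zinc=1
After 15 (gather 12 fiber): fiber=12 sprocket=4 wool=25 zinc=1
After 16 (gather 2 zinc): fiber=12 sprocket=4 wool=25 zinc=3

Answer: fiber=12 sprocket=4 wool=25 zinc=3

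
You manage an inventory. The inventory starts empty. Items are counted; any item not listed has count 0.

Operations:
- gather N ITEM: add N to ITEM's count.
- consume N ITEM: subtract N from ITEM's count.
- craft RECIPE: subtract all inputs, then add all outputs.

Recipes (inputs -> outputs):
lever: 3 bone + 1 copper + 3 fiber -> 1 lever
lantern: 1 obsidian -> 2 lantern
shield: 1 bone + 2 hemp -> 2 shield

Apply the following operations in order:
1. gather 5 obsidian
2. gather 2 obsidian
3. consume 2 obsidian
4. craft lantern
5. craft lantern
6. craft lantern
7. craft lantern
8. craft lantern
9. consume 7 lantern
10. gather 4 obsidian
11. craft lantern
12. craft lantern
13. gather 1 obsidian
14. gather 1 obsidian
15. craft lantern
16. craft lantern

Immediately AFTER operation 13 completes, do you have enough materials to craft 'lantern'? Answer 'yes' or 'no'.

After 1 (gather 5 obsidian): obsidian=5
After 2 (gather 2 obsidian): obsidian=7
After 3 (consume 2 obsidian): obsidian=5
After 4 (craft lantern): lantern=2 obsidian=4
After 5 (craft lantern): lantern=4 obsidian=3
After 6 (craft lantern): lantern=6 obsidian=2
After 7 (craft lantern): lantern=8 obsidian=1
After 8 (craft lantern): lantern=10
After 9 (consume 7 lantern): lantern=3
After 10 (gather 4 obsidian): lantern=3 obsidian=4
After 11 (craft lantern): lantern=5 obsidian=3
After 12 (craft lantern): lantern=7 obsidian=2
After 13 (gather 1 obsidian): lantern=7 obsidian=3

Answer: yes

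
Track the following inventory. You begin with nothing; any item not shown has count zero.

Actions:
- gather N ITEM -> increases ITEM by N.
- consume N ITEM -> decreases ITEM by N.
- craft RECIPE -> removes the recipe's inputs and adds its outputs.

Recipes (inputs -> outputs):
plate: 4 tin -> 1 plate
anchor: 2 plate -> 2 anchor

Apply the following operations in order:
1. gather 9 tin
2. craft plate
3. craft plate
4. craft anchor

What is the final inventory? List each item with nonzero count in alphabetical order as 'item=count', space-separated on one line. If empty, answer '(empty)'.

After 1 (gather 9 tin): tin=9
After 2 (craft plate): plate=1 tin=5
After 3 (craft plate): plate=2 tin=1
After 4 (craft anchor): anchor=2 tin=1

Answer: anchor=2 tin=1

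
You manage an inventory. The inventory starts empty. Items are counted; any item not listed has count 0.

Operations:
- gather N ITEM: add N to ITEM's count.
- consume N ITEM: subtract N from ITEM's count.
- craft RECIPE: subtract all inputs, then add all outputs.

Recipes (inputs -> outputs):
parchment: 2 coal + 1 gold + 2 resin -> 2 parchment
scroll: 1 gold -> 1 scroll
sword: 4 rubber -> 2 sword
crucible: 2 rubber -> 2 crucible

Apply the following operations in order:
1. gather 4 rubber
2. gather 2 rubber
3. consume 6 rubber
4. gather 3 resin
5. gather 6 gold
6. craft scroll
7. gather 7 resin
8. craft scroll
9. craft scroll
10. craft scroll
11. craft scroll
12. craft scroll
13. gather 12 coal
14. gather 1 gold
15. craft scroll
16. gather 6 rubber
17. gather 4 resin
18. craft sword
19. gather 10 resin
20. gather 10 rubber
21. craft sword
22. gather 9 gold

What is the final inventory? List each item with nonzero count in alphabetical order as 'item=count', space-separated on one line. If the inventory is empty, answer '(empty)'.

Answer: coal=12 gold=9 resin=24 rubber=8 scroll=7 sword=4

Derivation:
After 1 (gather 4 rubber): rubber=4
After 2 (gather 2 rubber): rubber=6
After 3 (consume 6 rubber): (empty)
After 4 (gather 3 resin): resin=3
After 5 (gather 6 gold): gold=6 resin=3
After 6 (craft scroll): gold=5 resin=3 scroll=1
After 7 (gather 7 resin): gold=5 resin=10 scroll=1
After 8 (craft scroll): gold=4 resin=10 scroll=2
After 9 (craft scroll): gold=3 resin=10 scroll=3
After 10 (craft scroll): gold=2 resin=10 scroll=4
After 11 (craft scroll): gold=1 resin=10 scroll=5
After 12 (craft scroll): resin=10 scroll=6
After 13 (gather 12 coal): coal=12 resin=10 scroll=6
After 14 (gather 1 gold): coal=12 gold=1 resin=10 scroll=6
After 15 (craft scroll): coal=12 resin=10 scroll=7
After 16 (gather 6 rubber): coal=12 resin=10 rubber=6 scroll=7
After 17 (gather 4 resin): coal=12 resin=14 rubber=6 scroll=7
After 18 (craft sword): coal=12 resin=14 rubber=2 scroll=7 sword=2
After 19 (gather 10 resin): coal=12 resin=24 rubber=2 scroll=7 sword=2
After 20 (gather 10 rubber): coal=12 resin=24 rubber=12 scroll=7 sword=2
After 21 (craft sword): coal=12 resin=24 rubber=8 scroll=7 sword=4
After 22 (gather 9 gold): coal=12 gold=9 resin=24 rubber=8 scroll=7 sword=4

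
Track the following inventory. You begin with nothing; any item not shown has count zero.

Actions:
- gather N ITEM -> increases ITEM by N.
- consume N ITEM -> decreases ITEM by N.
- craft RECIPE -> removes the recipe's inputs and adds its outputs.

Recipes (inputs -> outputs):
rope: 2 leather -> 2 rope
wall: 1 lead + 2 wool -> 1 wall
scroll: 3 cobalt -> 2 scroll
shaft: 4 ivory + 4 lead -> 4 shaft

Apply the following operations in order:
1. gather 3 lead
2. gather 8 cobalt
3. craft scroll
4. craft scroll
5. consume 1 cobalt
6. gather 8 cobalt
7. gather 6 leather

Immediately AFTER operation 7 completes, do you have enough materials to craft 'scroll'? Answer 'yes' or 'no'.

Answer: yes

Derivation:
After 1 (gather 3 lead): lead=3
After 2 (gather 8 cobalt): cobalt=8 lead=3
After 3 (craft scroll): cobalt=5 lead=3 scroll=2
After 4 (craft scroll): cobalt=2 lead=3 scroll=4
After 5 (consume 1 cobalt): cobalt=1 lead=3 scroll=4
After 6 (gather 8 cobalt): cobalt=9 lead=3 scroll=4
After 7 (gather 6 leather): cobalt=9 lead=3 leather=6 scroll=4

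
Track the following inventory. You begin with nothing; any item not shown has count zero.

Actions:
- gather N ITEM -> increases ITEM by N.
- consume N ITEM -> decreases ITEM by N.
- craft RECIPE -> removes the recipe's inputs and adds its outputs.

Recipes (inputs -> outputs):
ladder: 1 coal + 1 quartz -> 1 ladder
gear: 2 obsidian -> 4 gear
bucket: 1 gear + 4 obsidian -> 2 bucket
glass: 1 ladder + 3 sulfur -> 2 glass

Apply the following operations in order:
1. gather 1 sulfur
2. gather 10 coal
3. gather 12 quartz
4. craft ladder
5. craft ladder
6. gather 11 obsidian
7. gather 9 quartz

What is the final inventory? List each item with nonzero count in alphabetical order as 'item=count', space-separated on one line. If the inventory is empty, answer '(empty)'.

After 1 (gather 1 sulfur): sulfur=1
After 2 (gather 10 coal): coal=10 sulfur=1
After 3 (gather 12 quartz): coal=10 quartz=12 sulfur=1
After 4 (craft ladder): coal=9 ladder=1 quartz=11 sulfur=1
After 5 (craft ladder): coal=8 ladder=2 quartz=10 sulfur=1
After 6 (gather 11 obsidian): coal=8 ladder=2 obsidian=11 quartz=10 sulfur=1
After 7 (gather 9 quartz): coal=8 ladder=2 obsidian=11 quartz=19 sulfur=1

Answer: coal=8 ladder=2 obsidian=11 quartz=19 sulfur=1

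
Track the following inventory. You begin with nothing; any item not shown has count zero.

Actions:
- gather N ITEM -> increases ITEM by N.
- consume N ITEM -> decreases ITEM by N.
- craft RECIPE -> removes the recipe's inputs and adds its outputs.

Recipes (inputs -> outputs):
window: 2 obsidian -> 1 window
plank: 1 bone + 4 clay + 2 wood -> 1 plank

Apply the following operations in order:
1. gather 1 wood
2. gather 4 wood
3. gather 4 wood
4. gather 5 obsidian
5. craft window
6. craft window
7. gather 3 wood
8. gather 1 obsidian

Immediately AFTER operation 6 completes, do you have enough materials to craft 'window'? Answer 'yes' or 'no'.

After 1 (gather 1 wood): wood=1
After 2 (gather 4 wood): wood=5
After 3 (gather 4 wood): wood=9
After 4 (gather 5 obsidian): obsidian=5 wood=9
After 5 (craft window): obsidian=3 window=1 wood=9
After 6 (craft window): obsidian=1 window=2 wood=9

Answer: no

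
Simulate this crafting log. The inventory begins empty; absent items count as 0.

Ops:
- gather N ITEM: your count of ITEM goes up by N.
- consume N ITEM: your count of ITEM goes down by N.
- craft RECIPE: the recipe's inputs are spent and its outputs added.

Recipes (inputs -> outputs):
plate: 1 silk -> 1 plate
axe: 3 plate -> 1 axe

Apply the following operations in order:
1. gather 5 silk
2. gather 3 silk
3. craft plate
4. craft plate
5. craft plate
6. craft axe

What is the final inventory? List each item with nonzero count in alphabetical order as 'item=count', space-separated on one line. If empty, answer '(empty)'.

After 1 (gather 5 silk): silk=5
After 2 (gather 3 silk): silk=8
After 3 (craft plate): plate=1 silk=7
After 4 (craft plate): plate=2 silk=6
After 5 (craft plate): plate=3 silk=5
After 6 (craft axe): axe=1 silk=5

Answer: axe=1 silk=5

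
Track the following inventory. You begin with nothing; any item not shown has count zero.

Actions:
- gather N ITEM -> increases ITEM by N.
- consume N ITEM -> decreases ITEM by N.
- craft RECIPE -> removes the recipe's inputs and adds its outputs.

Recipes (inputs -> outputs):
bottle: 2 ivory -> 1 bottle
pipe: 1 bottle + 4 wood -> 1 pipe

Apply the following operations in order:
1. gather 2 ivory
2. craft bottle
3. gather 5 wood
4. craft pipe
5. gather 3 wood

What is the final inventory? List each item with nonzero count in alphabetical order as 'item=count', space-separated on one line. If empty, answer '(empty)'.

Answer: pipe=1 wood=4

Derivation:
After 1 (gather 2 ivory): ivory=2
After 2 (craft bottle): bottle=1
After 3 (gather 5 wood): bottle=1 wood=5
After 4 (craft pipe): pipe=1 wood=1
After 5 (gather 3 wood): pipe=1 wood=4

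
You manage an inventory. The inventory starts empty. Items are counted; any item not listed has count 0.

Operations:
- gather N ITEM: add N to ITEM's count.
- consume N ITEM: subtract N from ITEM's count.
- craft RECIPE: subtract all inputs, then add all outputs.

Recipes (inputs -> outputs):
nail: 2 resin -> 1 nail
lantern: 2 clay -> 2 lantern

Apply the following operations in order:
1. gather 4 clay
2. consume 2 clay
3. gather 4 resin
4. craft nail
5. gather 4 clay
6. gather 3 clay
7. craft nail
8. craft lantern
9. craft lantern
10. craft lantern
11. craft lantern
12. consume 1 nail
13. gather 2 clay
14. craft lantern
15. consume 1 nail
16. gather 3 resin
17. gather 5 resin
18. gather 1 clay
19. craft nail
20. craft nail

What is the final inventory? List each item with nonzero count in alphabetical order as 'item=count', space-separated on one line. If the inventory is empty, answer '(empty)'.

After 1 (gather 4 clay): clay=4
After 2 (consume 2 clay): clay=2
After 3 (gather 4 resin): clay=2 resin=4
After 4 (craft nail): clay=2 nail=1 resin=2
After 5 (gather 4 clay): clay=6 nail=1 resin=2
After 6 (gather 3 clay): clay=9 nail=1 resin=2
After 7 (craft nail): clay=9 nail=2
After 8 (craft lantern): clay=7 lantern=2 nail=2
After 9 (craft lantern): clay=5 lantern=4 nail=2
After 10 (craft lantern): clay=3 lantern=6 nail=2
After 11 (craft lantern): clay=1 lantern=8 nail=2
After 12 (consume 1 nail): clay=1 lantern=8 nail=1
After 13 (gather 2 clay): clay=3 lantern=8 nail=1
After 14 (craft lantern): clay=1 lantern=10 nail=1
After 15 (consume 1 nail): clay=1 lantern=10
After 16 (gather 3 resin): clay=1 lantern=10 resin=3
After 17 (gather 5 resin): clay=1 lantern=10 resin=8
After 18 (gather 1 clay): clay=2 lantern=10 resin=8
After 19 (craft nail): clay=2 lantern=10 nail=1 resin=6
After 20 (craft nail): clay=2 lantern=10 nail=2 resin=4

Answer: clay=2 lantern=10 nail=2 resin=4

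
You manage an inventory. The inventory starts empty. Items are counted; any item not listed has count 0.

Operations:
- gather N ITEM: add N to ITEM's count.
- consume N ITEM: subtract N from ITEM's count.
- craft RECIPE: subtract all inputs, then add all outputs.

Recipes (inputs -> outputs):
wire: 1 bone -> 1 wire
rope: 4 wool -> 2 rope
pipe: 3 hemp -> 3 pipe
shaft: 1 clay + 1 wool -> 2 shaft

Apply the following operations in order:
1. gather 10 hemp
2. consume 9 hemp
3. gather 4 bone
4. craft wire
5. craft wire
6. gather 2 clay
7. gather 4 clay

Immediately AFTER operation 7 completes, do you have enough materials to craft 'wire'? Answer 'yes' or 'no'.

After 1 (gather 10 hemp): hemp=10
After 2 (consume 9 hemp): hemp=1
After 3 (gather 4 bone): bone=4 hemp=1
After 4 (craft wire): bone=3 hemp=1 wire=1
After 5 (craft wire): bone=2 hemp=1 wire=2
After 6 (gather 2 clay): bone=2 clay=2 hemp=1 wire=2
After 7 (gather 4 clay): bone=2 clay=6 hemp=1 wire=2

Answer: yes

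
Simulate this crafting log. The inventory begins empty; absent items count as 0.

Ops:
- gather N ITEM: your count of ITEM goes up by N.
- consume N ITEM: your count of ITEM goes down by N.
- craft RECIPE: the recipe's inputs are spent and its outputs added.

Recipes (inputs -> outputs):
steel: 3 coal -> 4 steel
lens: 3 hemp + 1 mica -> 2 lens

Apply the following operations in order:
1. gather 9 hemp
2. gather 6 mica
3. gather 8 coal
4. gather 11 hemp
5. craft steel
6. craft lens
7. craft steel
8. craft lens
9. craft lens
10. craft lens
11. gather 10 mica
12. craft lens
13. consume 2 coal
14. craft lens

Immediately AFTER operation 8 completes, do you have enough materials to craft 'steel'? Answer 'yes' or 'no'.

After 1 (gather 9 hemp): hemp=9
After 2 (gather 6 mica): hemp=9 mica=6
After 3 (gather 8 coal): coal=8 hemp=9 mica=6
After 4 (gather 11 hemp): coal=8 hemp=20 mica=6
After 5 (craft steel): coal=5 hemp=20 mica=6 steel=4
After 6 (craft lens): coal=5 hemp=17 lens=2 mica=5 steel=4
After 7 (craft steel): coal=2 hemp=17 lens=2 mica=5 steel=8
After 8 (craft lens): coal=2 hemp=14 lens=4 mica=4 steel=8

Answer: no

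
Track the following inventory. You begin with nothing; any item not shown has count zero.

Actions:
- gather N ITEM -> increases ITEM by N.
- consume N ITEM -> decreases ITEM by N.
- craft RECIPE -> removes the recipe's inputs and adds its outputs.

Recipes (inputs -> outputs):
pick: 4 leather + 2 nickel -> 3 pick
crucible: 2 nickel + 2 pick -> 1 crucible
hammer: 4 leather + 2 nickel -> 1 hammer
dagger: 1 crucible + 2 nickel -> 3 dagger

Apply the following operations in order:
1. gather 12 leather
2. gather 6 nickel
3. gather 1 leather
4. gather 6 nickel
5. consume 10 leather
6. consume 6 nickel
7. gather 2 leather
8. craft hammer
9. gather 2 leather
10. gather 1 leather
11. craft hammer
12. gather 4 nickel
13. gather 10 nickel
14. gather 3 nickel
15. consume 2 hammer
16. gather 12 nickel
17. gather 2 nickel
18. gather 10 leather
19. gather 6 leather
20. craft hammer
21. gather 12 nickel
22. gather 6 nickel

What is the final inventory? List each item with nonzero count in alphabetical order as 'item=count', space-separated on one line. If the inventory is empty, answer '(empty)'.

After 1 (gather 12 leather): leather=12
After 2 (gather 6 nickel): leather=12 nickel=6
After 3 (gather 1 leather): leather=13 nickel=6
After 4 (gather 6 nickel): leather=13 nickel=12
After 5 (consume 10 leather): leather=3 nickel=12
After 6 (consume 6 nickel): leather=3 nickel=6
After 7 (gather 2 leather): leather=5 nickel=6
After 8 (craft hammer): hammer=1 leather=1 nickel=4
After 9 (gather 2 leather): hammer=1 leather=3 nickel=4
After 10 (gather 1 leather): hammer=1 leather=4 nickel=4
After 11 (craft hammer): hammer=2 nickel=2
After 12 (gather 4 nickel): hammer=2 nickel=6
After 13 (gather 10 nickel): hammer=2 nickel=16
After 14 (gather 3 nickel): hammer=2 nickel=19
After 15 (consume 2 hammer): nickel=19
After 16 (gather 12 nickel): nickel=31
After 17 (gather 2 nickel): nickel=33
After 18 (gather 10 leather): leather=10 nickel=33
After 19 (gather 6 leather): leather=16 nickel=33
After 20 (craft hammer): hammer=1 leather=12 nickel=31
After 21 (gather 12 nickel): hammer=1 leather=12 nickel=43
After 22 (gather 6 nickel): hammer=1 leather=12 nickel=49

Answer: hammer=1 leather=12 nickel=49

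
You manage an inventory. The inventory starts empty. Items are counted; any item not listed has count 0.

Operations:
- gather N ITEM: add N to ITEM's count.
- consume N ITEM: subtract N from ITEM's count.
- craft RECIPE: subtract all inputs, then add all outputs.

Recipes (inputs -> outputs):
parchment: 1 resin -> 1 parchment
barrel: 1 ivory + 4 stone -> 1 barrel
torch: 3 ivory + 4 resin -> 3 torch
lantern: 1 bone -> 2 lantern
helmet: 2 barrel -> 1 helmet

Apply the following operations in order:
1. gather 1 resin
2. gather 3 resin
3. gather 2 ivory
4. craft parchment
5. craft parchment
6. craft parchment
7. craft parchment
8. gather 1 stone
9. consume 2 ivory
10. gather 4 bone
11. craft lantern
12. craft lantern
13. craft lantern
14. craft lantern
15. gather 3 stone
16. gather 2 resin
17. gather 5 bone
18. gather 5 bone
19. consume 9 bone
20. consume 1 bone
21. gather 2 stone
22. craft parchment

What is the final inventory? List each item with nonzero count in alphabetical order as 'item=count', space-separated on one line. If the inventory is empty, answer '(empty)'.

Answer: lantern=8 parchment=5 resin=1 stone=6

Derivation:
After 1 (gather 1 resin): resin=1
After 2 (gather 3 resin): resin=4
After 3 (gather 2 ivory): ivory=2 resin=4
After 4 (craft parchment): ivory=2 parchment=1 resin=3
After 5 (craft parchment): ivory=2 parchment=2 resin=2
After 6 (craft parchment): ivory=2 parchment=3 resin=1
After 7 (craft parchment): ivory=2 parchment=4
After 8 (gather 1 stone): ivory=2 parchment=4 stone=1
After 9 (consume 2 ivory): parchment=4 stone=1
After 10 (gather 4 bone): bone=4 parchment=4 stone=1
After 11 (craft lantern): bone=3 lantern=2 parchment=4 stone=1
After 12 (craft lantern): bone=2 lantern=4 parchment=4 stone=1
After 13 (craft lantern): bone=1 lantern=6 parchment=4 stone=1
After 14 (craft lantern): lantern=8 parchment=4 stone=1
After 15 (gather 3 stone): lantern=8 parchment=4 stone=4
After 16 (gather 2 resin): lantern=8 parchment=4 resin=2 stone=4
After 17 (gather 5 bone): bone=5 lantern=8 parchment=4 resin=2 stone=4
After 18 (gather 5 bone): bone=10 lantern=8 parchment=4 resin=2 stone=4
After 19 (consume 9 bone): bone=1 lantern=8 parchment=4 resin=2 stone=4
After 20 (consume 1 bone): lantern=8 parchment=4 resin=2 stone=4
After 21 (gather 2 stone): lantern=8 parchment=4 resin=2 stone=6
After 22 (craft parchment): lantern=8 parchment=5 resin=1 stone=6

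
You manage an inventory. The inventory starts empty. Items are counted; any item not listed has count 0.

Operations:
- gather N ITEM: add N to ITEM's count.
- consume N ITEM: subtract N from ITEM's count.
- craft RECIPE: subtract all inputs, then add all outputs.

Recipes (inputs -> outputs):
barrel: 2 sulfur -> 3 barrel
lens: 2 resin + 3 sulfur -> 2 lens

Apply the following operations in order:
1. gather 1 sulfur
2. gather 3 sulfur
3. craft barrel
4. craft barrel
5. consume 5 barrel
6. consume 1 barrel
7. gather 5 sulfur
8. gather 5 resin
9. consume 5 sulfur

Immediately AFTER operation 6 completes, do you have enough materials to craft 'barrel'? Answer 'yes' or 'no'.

After 1 (gather 1 sulfur): sulfur=1
After 2 (gather 3 sulfur): sulfur=4
After 3 (craft barrel): barrel=3 sulfur=2
After 4 (craft barrel): barrel=6
After 5 (consume 5 barrel): barrel=1
After 6 (consume 1 barrel): (empty)

Answer: no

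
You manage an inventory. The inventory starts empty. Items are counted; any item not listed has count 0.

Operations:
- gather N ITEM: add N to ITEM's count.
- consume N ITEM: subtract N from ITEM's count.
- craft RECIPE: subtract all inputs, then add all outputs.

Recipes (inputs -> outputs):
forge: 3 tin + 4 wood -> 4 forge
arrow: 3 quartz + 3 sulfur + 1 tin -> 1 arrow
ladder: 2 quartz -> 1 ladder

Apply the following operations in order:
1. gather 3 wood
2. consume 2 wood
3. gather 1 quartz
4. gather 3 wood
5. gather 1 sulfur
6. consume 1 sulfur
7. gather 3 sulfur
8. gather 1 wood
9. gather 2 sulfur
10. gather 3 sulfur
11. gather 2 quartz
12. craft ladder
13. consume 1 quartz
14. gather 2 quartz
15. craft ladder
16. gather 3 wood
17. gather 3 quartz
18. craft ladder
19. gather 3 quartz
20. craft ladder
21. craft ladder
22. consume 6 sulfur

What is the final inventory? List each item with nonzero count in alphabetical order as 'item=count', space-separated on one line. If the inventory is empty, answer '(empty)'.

After 1 (gather 3 wood): wood=3
After 2 (consume 2 wood): wood=1
After 3 (gather 1 quartz): quartz=1 wood=1
After 4 (gather 3 wood): quartz=1 wood=4
After 5 (gather 1 sulfur): quartz=1 sulfur=1 wood=4
After 6 (consume 1 sulfur): quartz=1 wood=4
After 7 (gather 3 sulfur): quartz=1 sulfur=3 wood=4
After 8 (gather 1 wood): quartz=1 sulfur=3 wood=5
After 9 (gather 2 sulfur): quartz=1 sulfur=5 wood=5
After 10 (gather 3 sulfur): quartz=1 sulfur=8 wood=5
After 11 (gather 2 quartz): quartz=3 sulfur=8 wood=5
After 12 (craft ladder): ladder=1 quartz=1 sulfur=8 wood=5
After 13 (consume 1 quartz): ladder=1 sulfur=8 wood=5
After 14 (gather 2 quartz): ladder=1 quartz=2 sulfur=8 wood=5
After 15 (craft ladder): ladder=2 sulfur=8 wood=5
After 16 (gather 3 wood): ladder=2 sulfur=8 wood=8
After 17 (gather 3 quartz): ladder=2 quartz=3 sulfur=8 wood=8
After 18 (craft ladder): ladder=3 quartz=1 sulfur=8 wood=8
After 19 (gather 3 quartz): ladder=3 quartz=4 sulfur=8 wood=8
After 20 (craft ladder): ladder=4 quartz=2 sulfur=8 wood=8
After 21 (craft ladder): ladder=5 sulfur=8 wood=8
After 22 (consume 6 sulfur): ladder=5 sulfur=2 wood=8

Answer: ladder=5 sulfur=2 wood=8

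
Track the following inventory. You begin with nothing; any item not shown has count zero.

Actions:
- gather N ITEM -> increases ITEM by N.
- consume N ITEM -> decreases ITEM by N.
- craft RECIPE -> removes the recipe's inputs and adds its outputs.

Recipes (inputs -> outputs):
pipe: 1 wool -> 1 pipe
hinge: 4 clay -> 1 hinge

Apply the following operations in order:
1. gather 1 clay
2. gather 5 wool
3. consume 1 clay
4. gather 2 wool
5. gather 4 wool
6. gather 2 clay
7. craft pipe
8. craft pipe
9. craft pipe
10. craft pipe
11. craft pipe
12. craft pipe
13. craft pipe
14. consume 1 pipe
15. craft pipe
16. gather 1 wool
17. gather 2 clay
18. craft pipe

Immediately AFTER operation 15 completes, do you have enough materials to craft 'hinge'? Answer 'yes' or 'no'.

Answer: no

Derivation:
After 1 (gather 1 clay): clay=1
After 2 (gather 5 wool): clay=1 wool=5
After 3 (consume 1 clay): wool=5
After 4 (gather 2 wool): wool=7
After 5 (gather 4 wool): wool=11
After 6 (gather 2 clay): clay=2 wool=11
After 7 (craft pipe): clay=2 pipe=1 wool=10
After 8 (craft pipe): clay=2 pipe=2 wool=9
After 9 (craft pipe): clay=2 pipe=3 wool=8
After 10 (craft pipe): clay=2 pipe=4 wool=7
After 11 (craft pipe): clay=2 pipe=5 wool=6
After 12 (craft pipe): clay=2 pipe=6 wool=5
After 13 (craft pipe): clay=2 pipe=7 wool=4
After 14 (consume 1 pipe): clay=2 pipe=6 wool=4
After 15 (craft pipe): clay=2 pipe=7 wool=3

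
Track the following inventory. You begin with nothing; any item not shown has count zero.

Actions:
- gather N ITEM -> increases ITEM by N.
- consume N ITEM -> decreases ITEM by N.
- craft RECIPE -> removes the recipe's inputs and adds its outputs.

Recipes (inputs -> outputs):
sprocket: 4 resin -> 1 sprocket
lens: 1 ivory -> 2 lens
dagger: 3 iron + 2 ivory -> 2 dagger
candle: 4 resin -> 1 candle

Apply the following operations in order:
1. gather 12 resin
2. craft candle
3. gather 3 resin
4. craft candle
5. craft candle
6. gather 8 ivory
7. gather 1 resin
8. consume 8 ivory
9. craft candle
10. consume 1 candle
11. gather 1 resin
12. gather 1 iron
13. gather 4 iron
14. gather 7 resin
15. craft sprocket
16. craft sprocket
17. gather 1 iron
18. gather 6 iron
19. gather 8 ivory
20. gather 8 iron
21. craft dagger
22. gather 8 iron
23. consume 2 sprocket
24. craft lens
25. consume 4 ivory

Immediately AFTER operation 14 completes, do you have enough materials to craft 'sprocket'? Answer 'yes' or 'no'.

Answer: yes

Derivation:
After 1 (gather 12 resin): resin=12
After 2 (craft candle): candle=1 resin=8
After 3 (gather 3 resin): candle=1 resin=11
After 4 (craft candle): candle=2 resin=7
After 5 (craft candle): candle=3 resin=3
After 6 (gather 8 ivory): candle=3 ivory=8 resin=3
After 7 (gather 1 resin): candle=3 ivory=8 resin=4
After 8 (consume 8 ivory): candle=3 resin=4
After 9 (craft candle): candle=4
After 10 (consume 1 candle): candle=3
After 11 (gather 1 resin): candle=3 resin=1
After 12 (gather 1 iron): candle=3 iron=1 resin=1
After 13 (gather 4 iron): candle=3 iron=5 resin=1
After 14 (gather 7 resin): candle=3 iron=5 resin=8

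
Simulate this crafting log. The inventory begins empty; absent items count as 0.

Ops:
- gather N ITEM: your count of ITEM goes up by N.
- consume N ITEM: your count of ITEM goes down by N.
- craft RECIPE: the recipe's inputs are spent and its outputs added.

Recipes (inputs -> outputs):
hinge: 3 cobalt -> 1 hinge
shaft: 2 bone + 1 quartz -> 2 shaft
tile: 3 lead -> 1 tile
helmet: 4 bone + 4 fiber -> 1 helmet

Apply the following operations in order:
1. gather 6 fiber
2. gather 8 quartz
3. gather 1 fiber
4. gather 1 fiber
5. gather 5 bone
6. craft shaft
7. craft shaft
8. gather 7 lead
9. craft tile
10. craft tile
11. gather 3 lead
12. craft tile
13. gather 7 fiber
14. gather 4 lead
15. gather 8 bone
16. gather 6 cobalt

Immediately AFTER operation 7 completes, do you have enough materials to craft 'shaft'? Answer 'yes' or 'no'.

Answer: no

Derivation:
After 1 (gather 6 fiber): fiber=6
After 2 (gather 8 quartz): fiber=6 quartz=8
After 3 (gather 1 fiber): fiber=7 quartz=8
After 4 (gather 1 fiber): fiber=8 quartz=8
After 5 (gather 5 bone): bone=5 fiber=8 quartz=8
After 6 (craft shaft): bone=3 fiber=8 quartz=7 shaft=2
After 7 (craft shaft): bone=1 fiber=8 quartz=6 shaft=4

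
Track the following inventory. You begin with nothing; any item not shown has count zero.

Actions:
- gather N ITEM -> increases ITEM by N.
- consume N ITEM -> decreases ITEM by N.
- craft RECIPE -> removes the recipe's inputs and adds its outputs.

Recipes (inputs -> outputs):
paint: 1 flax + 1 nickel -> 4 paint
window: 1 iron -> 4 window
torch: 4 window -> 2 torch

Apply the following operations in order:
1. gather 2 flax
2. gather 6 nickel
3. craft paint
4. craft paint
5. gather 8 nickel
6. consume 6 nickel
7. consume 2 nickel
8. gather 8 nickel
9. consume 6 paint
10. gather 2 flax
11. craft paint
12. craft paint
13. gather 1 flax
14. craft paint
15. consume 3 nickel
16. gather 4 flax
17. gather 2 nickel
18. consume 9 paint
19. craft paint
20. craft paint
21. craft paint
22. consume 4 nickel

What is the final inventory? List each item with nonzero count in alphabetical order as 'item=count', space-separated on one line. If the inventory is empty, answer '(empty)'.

After 1 (gather 2 flax): flax=2
After 2 (gather 6 nickel): flax=2 nickel=6
After 3 (craft paint): flax=1 nickel=5 paint=4
After 4 (craft paint): nickel=4 paint=8
After 5 (gather 8 nickel): nickel=12 paint=8
After 6 (consume 6 nickel): nickel=6 paint=8
After 7 (consume 2 nickel): nickel=4 paint=8
After 8 (gather 8 nickel): nickel=12 paint=8
After 9 (consume 6 paint): nickel=12 paint=2
After 10 (gather 2 flax): flax=2 nickel=12 paint=2
After 11 (craft paint): flax=1 nickel=11 paint=6
After 12 (craft paint): nickel=10 paint=10
After 13 (gather 1 flax): flax=1 nickel=10 paint=10
After 14 (craft paint): nickel=9 paint=14
After 15 (consume 3 nickel): nickel=6 paint=14
After 16 (gather 4 flax): flax=4 nickel=6 paint=14
After 17 (gather 2 nickel): flax=4 nickel=8 paint=14
After 18 (consume 9 paint): flax=4 nickel=8 paint=5
After 19 (craft paint): flax=3 nickel=7 paint=9
After 20 (craft paint): flax=2 nickel=6 paint=13
After 21 (craft paint): flax=1 nickel=5 paint=17
After 22 (consume 4 nickel): flax=1 nickel=1 paint=17

Answer: flax=1 nickel=1 paint=17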